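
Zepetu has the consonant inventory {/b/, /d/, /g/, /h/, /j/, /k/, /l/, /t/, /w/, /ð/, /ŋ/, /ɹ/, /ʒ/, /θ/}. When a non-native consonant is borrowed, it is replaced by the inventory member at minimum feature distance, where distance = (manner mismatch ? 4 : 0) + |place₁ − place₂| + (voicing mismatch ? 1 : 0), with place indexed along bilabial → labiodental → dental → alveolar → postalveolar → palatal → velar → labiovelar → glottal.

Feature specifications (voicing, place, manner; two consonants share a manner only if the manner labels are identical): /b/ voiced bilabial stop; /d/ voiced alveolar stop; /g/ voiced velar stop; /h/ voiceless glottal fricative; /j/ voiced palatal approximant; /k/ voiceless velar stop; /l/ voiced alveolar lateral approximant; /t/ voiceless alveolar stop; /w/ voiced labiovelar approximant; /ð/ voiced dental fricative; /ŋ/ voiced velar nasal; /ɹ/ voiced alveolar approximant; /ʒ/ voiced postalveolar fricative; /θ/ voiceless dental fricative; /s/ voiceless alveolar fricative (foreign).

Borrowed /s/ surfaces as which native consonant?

θ

/θ/ is closest: same manner (fricative), place distance 1 (alveolar→dental), same voicing; total 1. Next closest is /ð/ at distance 2.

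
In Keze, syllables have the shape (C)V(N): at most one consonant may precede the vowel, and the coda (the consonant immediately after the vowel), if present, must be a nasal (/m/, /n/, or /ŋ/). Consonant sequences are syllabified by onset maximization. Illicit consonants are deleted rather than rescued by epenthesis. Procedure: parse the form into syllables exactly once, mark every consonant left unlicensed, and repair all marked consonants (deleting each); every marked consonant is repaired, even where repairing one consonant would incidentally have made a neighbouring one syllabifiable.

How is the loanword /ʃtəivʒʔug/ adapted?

The consonants /ʃ/, /v/, /ʒ/, /g/ cannot be parsed into a legal (C)V(N) syllable (only a nasal (/m/, /n/, or /ŋ/) is licensed in coda position; onsets are limited to one consonant).
Each unlicensed consonant is deleted: /ʃ/, /v/, /ʒ/, /g/.

təiʔu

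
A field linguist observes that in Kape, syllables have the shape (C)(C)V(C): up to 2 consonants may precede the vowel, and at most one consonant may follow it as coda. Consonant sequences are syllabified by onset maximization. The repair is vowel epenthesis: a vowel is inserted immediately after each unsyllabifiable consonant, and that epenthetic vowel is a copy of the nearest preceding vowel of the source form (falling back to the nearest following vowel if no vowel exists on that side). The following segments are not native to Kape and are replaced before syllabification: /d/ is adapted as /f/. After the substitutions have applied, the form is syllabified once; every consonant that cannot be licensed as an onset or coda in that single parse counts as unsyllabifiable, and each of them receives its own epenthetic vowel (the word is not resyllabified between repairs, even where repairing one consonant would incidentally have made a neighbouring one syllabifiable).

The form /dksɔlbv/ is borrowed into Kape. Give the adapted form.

fɔksɔlbɔvɔ

Substitution: /d/ → /f/, giving /fksɔlbv/.
The consonants /f/, /b/, /v/ cannot be parsed into a legal (C)(C)V(C) syllable (at most one coda consonant is licensed; onsets may contain at most 2 consonants).
Each unlicensed consonant becomes the onset of a new syllable: /f/ → /fɔ/, /b/ → /bɔ/, /v/ → /vɔ/.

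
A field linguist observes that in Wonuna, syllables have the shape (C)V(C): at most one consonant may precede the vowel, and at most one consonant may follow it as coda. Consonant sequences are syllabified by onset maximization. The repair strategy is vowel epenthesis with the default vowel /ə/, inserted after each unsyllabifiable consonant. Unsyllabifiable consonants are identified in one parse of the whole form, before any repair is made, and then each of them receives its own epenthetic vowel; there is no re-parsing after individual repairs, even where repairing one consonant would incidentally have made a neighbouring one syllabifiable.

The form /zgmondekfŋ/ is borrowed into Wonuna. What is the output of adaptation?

Under (C)V(C), the unsyllabifiable consonants are /z/, /g/, /f/, /ŋ/ (at most one coda consonant is licensed; onsets are limited to one consonant).
Inserting the epenthetic vowel yields /z/ → /zə/, /g/ → /gə/, /f/ → /fə/, /ŋ/ → /ŋə/.

zəgəmondekfəŋə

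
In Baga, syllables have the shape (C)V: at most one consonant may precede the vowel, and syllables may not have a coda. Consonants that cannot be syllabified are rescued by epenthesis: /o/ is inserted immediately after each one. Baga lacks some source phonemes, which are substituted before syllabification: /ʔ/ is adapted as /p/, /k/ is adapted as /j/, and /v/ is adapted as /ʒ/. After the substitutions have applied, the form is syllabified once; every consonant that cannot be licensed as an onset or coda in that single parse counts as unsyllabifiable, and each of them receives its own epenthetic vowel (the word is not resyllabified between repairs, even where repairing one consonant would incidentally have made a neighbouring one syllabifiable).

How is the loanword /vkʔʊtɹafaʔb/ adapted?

ʒojopʊtoɹafapobo

Substitution: /v/ → /ʒ/, /k/ → /j/, /ʔ/ → /p/, giving /ʒjpʊtɹafapb/.
Under (C)V, the unsyllabifiable consonants are /ʒ/, /j/, /t/, /p/, /b/ (no codas are permitted; onsets are limited to one consonant).
Epenthesis after each stranded consonant: /ʒ/ → /ʒo/, /j/ → /jo/, /t/ → /to/, /p/ → /po/, /b/ → /bo/.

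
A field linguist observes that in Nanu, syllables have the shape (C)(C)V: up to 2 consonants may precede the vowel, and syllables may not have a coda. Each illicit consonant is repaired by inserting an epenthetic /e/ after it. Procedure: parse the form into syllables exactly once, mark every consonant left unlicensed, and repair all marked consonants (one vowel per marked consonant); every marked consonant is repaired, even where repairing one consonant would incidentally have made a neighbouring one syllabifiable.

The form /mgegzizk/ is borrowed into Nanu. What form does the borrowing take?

mgegzizeke

Under (C)(C)V, the unsyllabifiable consonants are /z/, /k/ (no codas are permitted; onsets may contain at most 2 consonants).
Inserting the epenthetic vowel yields /z/ → /ze/, /k/ → /ke/.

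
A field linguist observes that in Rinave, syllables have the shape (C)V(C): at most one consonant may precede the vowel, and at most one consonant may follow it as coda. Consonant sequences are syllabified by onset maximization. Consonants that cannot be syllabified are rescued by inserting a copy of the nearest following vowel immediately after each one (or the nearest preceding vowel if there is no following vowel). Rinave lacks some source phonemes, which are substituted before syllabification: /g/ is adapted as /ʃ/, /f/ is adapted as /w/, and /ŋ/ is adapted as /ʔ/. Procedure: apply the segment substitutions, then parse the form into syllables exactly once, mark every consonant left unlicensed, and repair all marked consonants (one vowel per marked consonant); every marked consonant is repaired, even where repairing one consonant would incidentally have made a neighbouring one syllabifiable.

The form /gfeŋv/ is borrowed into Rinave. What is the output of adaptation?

ʃeweʔve

Substitution: /g/ → /ʃ/, /f/ → /w/, /ŋ/ → /ʔ/, giving /ʃweʔv/.
Syllabifying with onset maximization leaves /ʃ/, /v/ stranded (at most one coda consonant is licensed; onsets are limited to one consonant).
Each unlicensed consonant becomes the onset of a new syllable: /ʃ/ → /ʃe/, /v/ → /ve/.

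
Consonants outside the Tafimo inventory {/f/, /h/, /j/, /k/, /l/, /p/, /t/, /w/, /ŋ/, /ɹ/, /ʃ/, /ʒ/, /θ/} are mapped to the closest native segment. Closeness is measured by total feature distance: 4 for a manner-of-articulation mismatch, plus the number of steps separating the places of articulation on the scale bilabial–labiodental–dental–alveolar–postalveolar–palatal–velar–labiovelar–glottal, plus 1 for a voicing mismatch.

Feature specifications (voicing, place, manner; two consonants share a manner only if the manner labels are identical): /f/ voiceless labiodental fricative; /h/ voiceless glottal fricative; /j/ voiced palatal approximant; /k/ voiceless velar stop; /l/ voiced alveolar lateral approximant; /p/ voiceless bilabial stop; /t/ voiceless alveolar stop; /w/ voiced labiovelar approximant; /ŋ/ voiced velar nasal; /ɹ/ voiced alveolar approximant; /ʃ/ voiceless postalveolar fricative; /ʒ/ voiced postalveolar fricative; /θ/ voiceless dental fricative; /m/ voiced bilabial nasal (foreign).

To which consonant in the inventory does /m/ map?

/p/ is closest: manner differs (nasal→stop, +4), place distance 0 (bilabial→bilabial), voicing differs (+1); total 5. Next closest is /f/ at distance 6.

p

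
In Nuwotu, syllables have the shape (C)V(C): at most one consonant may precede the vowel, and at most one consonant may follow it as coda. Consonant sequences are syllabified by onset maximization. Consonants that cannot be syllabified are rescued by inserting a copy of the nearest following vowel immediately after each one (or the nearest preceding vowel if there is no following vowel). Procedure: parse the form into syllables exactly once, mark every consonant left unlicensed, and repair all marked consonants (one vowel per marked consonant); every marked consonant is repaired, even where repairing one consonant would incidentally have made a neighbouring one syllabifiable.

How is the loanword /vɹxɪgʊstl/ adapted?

vɪɹɪxɪgʊstʊlʊ

Under (C)V(C), the unsyllabifiable consonants are /v/, /ɹ/, /t/, /l/ (at most one coda consonant is licensed; onsets are limited to one consonant).
Each unlicensed consonant becomes the onset of a new syllable: /v/ → /vɪ/, /ɹ/ → /ɹɪ/, /t/ → /tʊ/, /l/ → /lʊ/.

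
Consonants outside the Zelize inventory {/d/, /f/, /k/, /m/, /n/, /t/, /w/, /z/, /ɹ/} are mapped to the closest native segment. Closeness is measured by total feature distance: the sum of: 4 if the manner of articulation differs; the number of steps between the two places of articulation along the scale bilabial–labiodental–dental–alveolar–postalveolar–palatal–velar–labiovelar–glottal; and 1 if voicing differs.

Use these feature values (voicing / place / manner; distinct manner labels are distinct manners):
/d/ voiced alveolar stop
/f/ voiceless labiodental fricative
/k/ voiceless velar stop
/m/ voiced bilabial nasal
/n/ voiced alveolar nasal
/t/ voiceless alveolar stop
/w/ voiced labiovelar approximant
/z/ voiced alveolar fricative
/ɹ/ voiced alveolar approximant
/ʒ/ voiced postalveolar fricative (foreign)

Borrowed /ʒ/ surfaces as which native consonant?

z

/z/ is closest: same manner (fricative), place distance 1 (postalveolar→alveolar), same voicing; total 1. Next closest is /f/ at distance 4.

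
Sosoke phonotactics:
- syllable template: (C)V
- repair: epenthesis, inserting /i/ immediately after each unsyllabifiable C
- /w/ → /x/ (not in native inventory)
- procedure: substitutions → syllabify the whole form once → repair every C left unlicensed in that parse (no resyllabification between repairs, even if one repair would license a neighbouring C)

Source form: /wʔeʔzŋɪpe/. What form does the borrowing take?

Substitution: /w/ → /x/, giving /xʔeʔzŋɪpe/.
Under (C)V, the unsyllabifiable consonants are /x/, /ʔ/, /z/ (no codas are permitted; onsets are limited to one consonant).
Each unlicensed consonant becomes the onset of a new syllable: /x/ → /xi/, /ʔ/ → /ʔi/, /z/ → /zi/.

xiʔeʔiziŋɪpe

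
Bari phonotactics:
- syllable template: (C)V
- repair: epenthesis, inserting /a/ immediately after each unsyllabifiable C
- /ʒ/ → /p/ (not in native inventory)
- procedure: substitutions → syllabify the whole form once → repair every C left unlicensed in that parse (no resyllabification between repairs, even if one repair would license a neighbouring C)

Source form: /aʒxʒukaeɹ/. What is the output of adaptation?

Substitution: /ʒ/ → /p/, giving /apxpukaeɹ/.
The consonants /p/, /x/, /ɹ/ cannot be parsed into a legal (C)V syllable (no codas are permitted; onsets are limited to one consonant).
Inserting the epenthetic vowel yields /p/ → /pa/, /x/ → /xa/, /ɹ/ → /ɹa/.

apaxapukaeɹa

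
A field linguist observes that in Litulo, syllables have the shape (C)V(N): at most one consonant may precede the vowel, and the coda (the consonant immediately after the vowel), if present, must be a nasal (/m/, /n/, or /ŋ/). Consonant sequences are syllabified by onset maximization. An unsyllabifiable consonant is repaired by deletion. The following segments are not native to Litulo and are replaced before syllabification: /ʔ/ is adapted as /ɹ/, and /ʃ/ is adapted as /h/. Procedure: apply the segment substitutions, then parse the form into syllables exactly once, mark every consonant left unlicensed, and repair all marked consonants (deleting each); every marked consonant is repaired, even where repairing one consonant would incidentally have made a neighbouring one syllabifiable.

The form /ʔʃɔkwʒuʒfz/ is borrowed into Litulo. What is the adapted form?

hɔʒu

Substitution: /ʔ/ → /ɹ/, /ʃ/ → /h/, giving /ɹhɔkwʒuʒfz/.
The consonants /ɹ/, /k/, /w/, /ʒ/, /f/, /z/ cannot be parsed into a legal (C)V(N) syllable (only a nasal (/m/, /n/, or /ŋ/) is licensed in coda position; onsets are limited to one consonant).
Deletion applies to /ɹ/, /k/, /w/, /ʒ/, /f/, /z/.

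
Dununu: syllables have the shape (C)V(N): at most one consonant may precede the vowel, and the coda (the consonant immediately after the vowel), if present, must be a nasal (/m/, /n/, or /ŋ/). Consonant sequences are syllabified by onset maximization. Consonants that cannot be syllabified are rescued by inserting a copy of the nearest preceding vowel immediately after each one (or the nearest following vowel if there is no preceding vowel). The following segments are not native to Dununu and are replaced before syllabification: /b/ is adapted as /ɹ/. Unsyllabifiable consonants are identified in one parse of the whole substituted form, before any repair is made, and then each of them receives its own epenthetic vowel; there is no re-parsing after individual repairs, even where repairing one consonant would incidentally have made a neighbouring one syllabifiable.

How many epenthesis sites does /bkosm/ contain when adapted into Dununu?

3

After substitution the input is /ɹkosm/.
The unsyllabifiable consonants are /ɹ/, /s/, /m/; each receives one epenthetic vowel.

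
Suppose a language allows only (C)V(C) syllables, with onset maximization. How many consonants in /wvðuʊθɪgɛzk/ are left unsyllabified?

The consonants /w/, /v/, /k/ cannot be parsed into a legal (C)V(C) syllable (at most one coda consonant is licensed; onsets are limited to one consonant).

3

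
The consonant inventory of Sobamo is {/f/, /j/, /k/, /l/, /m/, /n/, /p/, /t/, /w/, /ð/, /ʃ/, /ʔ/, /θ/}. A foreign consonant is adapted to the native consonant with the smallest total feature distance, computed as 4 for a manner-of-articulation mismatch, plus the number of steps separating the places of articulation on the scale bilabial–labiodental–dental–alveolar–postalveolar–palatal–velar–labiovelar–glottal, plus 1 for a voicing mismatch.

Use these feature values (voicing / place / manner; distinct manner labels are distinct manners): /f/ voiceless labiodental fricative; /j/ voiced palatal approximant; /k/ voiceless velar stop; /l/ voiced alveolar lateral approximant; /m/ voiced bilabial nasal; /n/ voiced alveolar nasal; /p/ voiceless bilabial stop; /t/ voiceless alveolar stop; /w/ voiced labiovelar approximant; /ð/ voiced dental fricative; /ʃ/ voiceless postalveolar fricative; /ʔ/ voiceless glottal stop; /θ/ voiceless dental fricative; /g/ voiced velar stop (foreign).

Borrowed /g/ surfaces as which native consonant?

k

/k/ is closest: same manner (stop), place distance 0 (velar→velar), voicing differs (+1); total 1. Next closest is /ʔ/ at distance 3.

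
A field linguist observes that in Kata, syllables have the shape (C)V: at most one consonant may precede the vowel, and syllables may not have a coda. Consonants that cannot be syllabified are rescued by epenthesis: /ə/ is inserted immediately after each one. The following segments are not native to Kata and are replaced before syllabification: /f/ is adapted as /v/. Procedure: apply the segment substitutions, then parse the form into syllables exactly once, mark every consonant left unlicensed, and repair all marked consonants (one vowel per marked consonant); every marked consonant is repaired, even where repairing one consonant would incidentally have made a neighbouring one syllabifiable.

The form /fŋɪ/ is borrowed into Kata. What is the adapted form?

Substitution: /f/ → /v/, giving /vŋɪ/.
Syllabifying with onset maximization leaves /v/ stranded (no codas are permitted; onsets are limited to one consonant).
Each unlicensed consonant becomes the onset of a new syllable: /v/ → /və/.

vəŋɪ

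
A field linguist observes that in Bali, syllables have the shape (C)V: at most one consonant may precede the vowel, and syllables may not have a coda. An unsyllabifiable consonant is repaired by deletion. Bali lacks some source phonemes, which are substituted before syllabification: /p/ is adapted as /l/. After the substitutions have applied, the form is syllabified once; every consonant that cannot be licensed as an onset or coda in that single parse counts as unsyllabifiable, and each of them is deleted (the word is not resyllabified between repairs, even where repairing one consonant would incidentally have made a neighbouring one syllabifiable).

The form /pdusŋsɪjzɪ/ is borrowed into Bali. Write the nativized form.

Substitution: /p/ → /l/, giving /ldusŋsɪjzɪ/.
Syllabifying with onset maximization leaves /l/, /s/, /ŋ/, /j/ stranded (no codas are permitted; onsets are limited to one consonant).
Each unlicensed consonant is deleted: /l/, /s/, /ŋ/, /j/.

dusɪzɪ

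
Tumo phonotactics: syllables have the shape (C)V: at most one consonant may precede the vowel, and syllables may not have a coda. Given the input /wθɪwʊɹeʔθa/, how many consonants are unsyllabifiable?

Syllabifying with onset maximization leaves /w/, /ʔ/ stranded (no codas are permitted; onsets are limited to one consonant).

2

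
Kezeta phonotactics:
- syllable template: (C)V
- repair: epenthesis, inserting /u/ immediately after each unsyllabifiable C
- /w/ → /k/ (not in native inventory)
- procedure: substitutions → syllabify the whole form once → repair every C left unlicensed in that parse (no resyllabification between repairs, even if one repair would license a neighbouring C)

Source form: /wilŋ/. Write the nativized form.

kiluŋu

Substitution: /w/ → /k/, giving /kilŋ/.
Syllabifying with onset maximization leaves /l/, /ŋ/ stranded (no codas are permitted; onsets are limited to one consonant).
Inserting the epenthetic vowel yields /l/ → /lu/, /ŋ/ → /ŋu/.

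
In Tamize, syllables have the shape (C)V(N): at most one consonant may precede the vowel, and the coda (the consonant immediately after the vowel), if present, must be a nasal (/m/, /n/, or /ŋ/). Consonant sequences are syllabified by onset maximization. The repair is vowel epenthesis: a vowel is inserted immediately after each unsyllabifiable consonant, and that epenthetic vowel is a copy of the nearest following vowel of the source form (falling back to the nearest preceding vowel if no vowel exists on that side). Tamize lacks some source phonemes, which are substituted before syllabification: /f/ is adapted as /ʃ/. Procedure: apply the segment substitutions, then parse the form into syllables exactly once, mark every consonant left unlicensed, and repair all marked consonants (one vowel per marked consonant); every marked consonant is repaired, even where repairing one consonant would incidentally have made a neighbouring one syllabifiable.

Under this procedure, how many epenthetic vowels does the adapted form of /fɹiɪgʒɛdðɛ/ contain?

3

After substitution the input is /ʃɹiɪgʒɛdðɛ/.
The unsyllabifiable consonants are /ʃ/, /g/, /d/; each receives one epenthetic vowel.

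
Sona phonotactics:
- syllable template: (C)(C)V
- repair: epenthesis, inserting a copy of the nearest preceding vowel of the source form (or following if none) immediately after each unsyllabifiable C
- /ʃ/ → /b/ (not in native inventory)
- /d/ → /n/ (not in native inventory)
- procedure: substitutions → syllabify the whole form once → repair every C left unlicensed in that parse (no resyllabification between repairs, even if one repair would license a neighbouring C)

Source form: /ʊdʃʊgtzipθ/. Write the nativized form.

ʊnbʊgʊtzipiθi

Substitution: /d/ → /n/, /ʃ/ → /b/, giving /ʊnbʊgtzipθ/.
The consonants /g/, /p/, /θ/ cannot be parsed into a legal (C)(C)V syllable (no codas are permitted; onsets may contain at most 2 consonants).
Epenthesis after each stranded consonant: /g/ → /gʊ/, /p/ → /pi/, /θ/ → /θi/.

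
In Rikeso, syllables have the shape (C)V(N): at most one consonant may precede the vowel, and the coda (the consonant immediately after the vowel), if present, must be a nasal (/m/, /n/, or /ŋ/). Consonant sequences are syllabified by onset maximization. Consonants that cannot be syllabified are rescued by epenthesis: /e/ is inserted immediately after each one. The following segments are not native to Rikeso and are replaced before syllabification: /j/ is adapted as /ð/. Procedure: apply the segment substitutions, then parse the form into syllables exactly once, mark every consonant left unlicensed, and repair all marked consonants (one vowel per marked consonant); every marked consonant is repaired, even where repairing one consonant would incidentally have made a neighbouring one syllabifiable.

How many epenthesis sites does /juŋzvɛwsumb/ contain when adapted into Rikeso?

3

After substitution the input is /ðuŋzvɛwsumb/.
The unsyllabifiable consonants are /z/, /w/, /b/; each receives one epenthetic vowel.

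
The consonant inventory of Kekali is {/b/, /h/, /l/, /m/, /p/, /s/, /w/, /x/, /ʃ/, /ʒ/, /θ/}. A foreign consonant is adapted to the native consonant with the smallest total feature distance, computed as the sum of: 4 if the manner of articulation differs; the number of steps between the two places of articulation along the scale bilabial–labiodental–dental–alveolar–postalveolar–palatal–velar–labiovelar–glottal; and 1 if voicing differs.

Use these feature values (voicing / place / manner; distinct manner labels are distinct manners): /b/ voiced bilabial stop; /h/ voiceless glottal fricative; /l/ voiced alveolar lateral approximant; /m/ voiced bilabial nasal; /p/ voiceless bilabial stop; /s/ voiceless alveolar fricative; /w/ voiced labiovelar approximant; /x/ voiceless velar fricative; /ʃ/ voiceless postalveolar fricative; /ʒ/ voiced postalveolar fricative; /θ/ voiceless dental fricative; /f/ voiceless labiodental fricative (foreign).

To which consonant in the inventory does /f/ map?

/θ/ is closest: same manner (fricative), place distance 1 (labiodental→dental), same voicing; total 1. Next closest is /s/ at distance 2.

θ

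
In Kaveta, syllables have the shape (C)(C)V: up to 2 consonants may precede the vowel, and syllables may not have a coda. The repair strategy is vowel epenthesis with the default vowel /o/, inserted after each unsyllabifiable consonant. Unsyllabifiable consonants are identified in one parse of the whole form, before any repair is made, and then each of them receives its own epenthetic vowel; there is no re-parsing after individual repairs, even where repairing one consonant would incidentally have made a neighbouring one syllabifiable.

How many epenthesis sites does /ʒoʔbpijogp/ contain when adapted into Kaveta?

3

The unsyllabifiable consonants are /ʔ/, /g/, /p/; each receives one epenthetic vowel.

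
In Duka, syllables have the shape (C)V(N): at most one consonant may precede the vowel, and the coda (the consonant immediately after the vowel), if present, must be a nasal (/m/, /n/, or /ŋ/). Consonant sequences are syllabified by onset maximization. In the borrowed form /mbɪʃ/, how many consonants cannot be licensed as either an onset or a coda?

2

Under (C)V(N), the unsyllabifiable consonants are /m/, /ʃ/ (only a nasal (/m/, /n/, or /ŋ/) is licensed in coda position; onsets are limited to one consonant).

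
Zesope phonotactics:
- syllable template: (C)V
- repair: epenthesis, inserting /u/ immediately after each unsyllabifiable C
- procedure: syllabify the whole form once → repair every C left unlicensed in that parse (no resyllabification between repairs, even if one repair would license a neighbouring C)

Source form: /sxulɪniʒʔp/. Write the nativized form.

suxulɪniʒuʔupu

The consonants /s/, /ʒ/, /ʔ/, /p/ cannot be parsed into a legal (C)V syllable (no codas are permitted; onsets are limited to one consonant).
Inserting the epenthetic vowel yields /s/ → /su/, /ʒ/ → /ʒu/, /ʔ/ → /ʔu/, /p/ → /pu/.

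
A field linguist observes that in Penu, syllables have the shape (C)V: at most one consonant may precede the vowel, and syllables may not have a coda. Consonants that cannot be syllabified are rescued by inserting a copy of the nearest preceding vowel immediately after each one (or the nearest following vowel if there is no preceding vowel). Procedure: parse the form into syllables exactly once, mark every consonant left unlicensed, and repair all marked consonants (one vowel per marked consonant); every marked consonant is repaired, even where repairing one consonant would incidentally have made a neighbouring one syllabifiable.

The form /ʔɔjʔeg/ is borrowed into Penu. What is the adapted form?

The consonants /j/, /g/ cannot be parsed into a legal (C)V syllable (no codas are permitted; onsets are limited to one consonant).
Epenthesis after each stranded consonant: /j/ → /jɔ/, /g/ → /ge/.

ʔɔjɔʔege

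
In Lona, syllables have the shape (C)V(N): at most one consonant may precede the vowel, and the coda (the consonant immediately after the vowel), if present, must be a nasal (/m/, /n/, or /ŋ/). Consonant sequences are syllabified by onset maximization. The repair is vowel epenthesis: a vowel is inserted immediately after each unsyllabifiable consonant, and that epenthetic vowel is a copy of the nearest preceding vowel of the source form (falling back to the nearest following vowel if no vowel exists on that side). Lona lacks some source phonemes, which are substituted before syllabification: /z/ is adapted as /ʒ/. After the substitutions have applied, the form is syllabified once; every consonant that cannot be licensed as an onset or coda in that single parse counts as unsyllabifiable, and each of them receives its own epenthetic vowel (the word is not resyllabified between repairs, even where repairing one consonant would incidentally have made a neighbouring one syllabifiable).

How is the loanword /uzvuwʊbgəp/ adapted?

Substitution: /z/ → /ʒ/, giving /uʒvuwʊbgəp/.
The consonants /ʒ/, /b/, /p/ cannot be parsed into a legal (C)V(N) syllable (only a nasal (/m/, /n/, or /ŋ/) is licensed in coda position; onsets are limited to one consonant).
Inserting the epenthetic vowel yields /ʒ/ → /ʒu/, /b/ → /bʊ/, /p/ → /pə/.

uʒuvuwʊbʊgəpə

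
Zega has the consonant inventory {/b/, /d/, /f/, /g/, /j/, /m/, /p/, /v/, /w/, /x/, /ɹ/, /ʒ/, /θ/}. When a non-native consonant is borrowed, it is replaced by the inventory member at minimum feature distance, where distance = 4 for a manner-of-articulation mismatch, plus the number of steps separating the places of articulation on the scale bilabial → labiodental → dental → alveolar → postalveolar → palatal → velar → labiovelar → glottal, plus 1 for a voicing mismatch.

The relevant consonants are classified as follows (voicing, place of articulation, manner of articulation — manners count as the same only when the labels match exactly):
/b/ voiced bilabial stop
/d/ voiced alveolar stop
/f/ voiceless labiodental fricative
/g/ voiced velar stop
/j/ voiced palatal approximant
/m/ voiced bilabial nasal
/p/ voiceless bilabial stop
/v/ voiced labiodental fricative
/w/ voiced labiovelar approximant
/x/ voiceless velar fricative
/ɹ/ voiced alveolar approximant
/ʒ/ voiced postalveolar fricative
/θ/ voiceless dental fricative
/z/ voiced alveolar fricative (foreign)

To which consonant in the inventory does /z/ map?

/ʒ/ is closest: same manner (fricative), place distance 1 (alveolar→postalveolar), same voicing; total 1. Next closest is /v/ at distance 2.

ʒ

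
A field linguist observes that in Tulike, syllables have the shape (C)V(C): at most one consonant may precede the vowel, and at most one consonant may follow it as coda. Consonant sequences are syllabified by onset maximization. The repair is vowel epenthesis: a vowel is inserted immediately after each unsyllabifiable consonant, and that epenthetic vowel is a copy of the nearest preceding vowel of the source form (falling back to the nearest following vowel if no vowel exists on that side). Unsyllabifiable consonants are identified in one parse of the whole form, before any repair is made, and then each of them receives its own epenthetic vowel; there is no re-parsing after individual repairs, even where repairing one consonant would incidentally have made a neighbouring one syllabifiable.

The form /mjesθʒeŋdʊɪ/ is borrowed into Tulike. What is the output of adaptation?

The consonants /m/, /θ/ cannot be parsed into a legal (C)V(C) syllable (at most one coda consonant is licensed; onsets are limited to one consonant).
Inserting the epenthetic vowel yields /m/ → /me/, /θ/ → /θe/.

mejesθeʒeŋdʊɪ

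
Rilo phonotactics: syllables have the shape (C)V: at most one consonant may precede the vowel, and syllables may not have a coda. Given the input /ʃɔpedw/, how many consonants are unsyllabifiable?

2

Syllabifying with onset maximization leaves /d/, /w/ stranded (no codas are permitted; onsets are limited to one consonant).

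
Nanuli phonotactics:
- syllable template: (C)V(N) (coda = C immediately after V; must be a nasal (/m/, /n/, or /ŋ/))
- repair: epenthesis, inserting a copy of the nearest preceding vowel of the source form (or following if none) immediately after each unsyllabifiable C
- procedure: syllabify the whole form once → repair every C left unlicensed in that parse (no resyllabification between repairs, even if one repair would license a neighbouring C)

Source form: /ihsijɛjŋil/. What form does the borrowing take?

ihisijɛjɛŋili

The consonants /h/, /j/, /l/ cannot be parsed into a legal (C)V(N) syllable (only a nasal (/m/, /n/, or /ŋ/) is licensed in coda position; onsets are limited to one consonant).
Each unlicensed consonant becomes the onset of a new syllable: /h/ → /hi/, /j/ → /jɛ/, /l/ → /li/.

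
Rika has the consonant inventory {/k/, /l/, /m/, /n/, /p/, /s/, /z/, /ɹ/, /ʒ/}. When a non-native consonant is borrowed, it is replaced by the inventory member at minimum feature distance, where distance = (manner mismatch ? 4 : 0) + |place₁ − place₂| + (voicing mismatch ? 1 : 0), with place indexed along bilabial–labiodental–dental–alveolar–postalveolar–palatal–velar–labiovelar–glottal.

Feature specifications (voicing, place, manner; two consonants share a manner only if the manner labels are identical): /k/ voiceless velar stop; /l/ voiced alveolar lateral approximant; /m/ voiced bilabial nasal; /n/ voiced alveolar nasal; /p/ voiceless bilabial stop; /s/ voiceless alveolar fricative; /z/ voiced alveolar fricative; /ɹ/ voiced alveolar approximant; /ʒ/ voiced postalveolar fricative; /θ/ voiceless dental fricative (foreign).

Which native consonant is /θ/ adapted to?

s

/s/ is closest: same manner (fricative), place distance 1 (dental→alveolar), same voicing; total 1. Next closest is /z/ at distance 2.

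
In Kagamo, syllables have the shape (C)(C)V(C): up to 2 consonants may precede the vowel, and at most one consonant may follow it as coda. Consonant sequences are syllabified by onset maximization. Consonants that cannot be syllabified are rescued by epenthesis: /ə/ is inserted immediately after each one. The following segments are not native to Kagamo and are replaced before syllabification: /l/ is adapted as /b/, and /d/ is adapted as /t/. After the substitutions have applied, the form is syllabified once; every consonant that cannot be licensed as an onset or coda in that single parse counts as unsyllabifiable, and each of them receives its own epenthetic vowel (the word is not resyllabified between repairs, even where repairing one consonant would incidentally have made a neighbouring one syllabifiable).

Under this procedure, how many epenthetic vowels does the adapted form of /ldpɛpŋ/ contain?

2

After substitution the input is /btpɛpŋ/.
The unsyllabifiable consonants are /b/, /ŋ/; each receives one epenthetic vowel.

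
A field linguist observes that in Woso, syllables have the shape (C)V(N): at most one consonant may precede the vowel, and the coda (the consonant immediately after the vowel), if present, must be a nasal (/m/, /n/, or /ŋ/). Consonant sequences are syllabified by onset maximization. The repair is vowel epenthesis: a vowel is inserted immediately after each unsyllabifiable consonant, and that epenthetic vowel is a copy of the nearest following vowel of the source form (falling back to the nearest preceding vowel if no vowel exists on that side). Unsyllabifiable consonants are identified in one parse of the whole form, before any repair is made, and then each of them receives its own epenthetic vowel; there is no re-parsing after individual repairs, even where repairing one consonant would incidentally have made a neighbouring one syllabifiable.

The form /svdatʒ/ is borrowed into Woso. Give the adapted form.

Under (C)V(N), the unsyllabifiable consonants are /s/, /v/, /t/, /ʒ/ (only a nasal (/m/, /n/, or /ŋ/) is licensed in coda position; onsets are limited to one consonant).
Epenthesis after each stranded consonant: /s/ → /sa/, /v/ → /va/, /t/ → /ta/, /ʒ/ → /ʒa/.

savadataʒa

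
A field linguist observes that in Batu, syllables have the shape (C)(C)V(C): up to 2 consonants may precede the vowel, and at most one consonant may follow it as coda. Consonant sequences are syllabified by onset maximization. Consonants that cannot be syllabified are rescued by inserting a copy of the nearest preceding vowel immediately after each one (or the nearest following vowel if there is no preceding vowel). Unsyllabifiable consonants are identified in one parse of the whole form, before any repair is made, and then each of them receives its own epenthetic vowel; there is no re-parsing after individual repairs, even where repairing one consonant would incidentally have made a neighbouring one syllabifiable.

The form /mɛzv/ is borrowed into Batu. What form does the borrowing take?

Under (C)(C)V(C), the unsyllabifiable consonants are /v/ (at most one coda consonant is licensed; onsets may contain at most 2 consonants).
Epenthesis after each stranded consonant: /v/ → /vɛ/.

mɛzvɛ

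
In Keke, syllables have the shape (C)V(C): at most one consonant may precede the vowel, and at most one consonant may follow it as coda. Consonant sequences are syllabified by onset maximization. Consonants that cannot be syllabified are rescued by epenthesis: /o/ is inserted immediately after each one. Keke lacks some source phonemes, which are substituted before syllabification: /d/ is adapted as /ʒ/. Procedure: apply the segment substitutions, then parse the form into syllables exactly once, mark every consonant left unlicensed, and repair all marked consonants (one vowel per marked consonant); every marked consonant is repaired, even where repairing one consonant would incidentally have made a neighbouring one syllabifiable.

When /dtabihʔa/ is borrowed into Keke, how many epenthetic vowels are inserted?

1

After substitution the input is /ʒtabihʔa/.
The unsyllabifiable consonants are /ʒ/; each receives one epenthetic vowel.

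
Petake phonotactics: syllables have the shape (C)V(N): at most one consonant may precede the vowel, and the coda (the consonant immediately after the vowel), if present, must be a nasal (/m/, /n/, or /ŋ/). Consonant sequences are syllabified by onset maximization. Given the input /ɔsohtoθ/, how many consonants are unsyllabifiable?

The consonants /h/, /θ/ cannot be parsed into a legal (C)V(N) syllable (only a nasal (/m/, /n/, or /ŋ/) is licensed in coda position; onsets are limited to one consonant).

2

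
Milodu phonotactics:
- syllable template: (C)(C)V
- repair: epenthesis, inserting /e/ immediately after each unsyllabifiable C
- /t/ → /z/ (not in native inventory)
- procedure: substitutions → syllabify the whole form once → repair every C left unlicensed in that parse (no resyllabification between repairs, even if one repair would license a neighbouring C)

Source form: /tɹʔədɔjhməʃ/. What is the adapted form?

Substitution: /t/ → /z/, giving /zɹʔədɔjhməʃ/.
Under (C)(C)V, the unsyllabifiable consonants are /z/, /j/, /ʃ/ (no codas are permitted; onsets may contain at most 2 consonants).
Each unlicensed consonant becomes the onset of a new syllable: /z/ → /ze/, /j/ → /je/, /ʃ/ → /ʃe/.

zeɹʔədɔjehməʃe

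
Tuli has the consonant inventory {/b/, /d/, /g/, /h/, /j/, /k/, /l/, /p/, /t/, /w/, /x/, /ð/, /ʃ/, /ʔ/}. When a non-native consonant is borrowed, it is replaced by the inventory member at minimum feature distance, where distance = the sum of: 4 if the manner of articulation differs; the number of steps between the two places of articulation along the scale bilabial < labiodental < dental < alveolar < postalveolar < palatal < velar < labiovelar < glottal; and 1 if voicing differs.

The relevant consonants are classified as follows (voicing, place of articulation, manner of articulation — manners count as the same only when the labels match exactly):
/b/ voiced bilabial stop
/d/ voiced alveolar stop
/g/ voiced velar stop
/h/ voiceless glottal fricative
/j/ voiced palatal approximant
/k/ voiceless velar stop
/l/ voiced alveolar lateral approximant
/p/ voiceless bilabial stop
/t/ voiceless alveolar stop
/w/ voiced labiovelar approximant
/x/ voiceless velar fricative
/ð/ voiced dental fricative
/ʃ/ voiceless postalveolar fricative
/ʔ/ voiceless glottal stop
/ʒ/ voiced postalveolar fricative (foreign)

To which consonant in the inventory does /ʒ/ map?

/ʃ/ is closest: same manner (fricative), place distance 0 (postalveolar→postalveolar), voicing differs (+1); total 1. Next closest is /ð/ at distance 2.

ʃ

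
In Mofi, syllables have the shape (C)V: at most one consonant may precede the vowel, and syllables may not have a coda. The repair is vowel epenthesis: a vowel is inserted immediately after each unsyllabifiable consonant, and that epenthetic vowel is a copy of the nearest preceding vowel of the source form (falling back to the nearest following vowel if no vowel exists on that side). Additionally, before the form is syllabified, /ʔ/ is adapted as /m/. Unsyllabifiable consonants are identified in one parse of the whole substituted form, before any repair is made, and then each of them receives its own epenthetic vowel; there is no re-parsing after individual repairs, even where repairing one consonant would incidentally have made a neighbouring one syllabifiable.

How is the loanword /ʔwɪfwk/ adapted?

Substitution: /ʔ/ → /m/, giving /mwɪfwk/.
Syllabifying with onset maximization leaves /m/, /f/, /w/, /k/ stranded (no codas are permitted; onsets are limited to one consonant).
Epenthesis after each stranded consonant: /m/ → /mɪ/, /f/ → /fɪ/, /w/ → /wɪ/, /k/ → /kɪ/.

mɪwɪfɪwɪkɪ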